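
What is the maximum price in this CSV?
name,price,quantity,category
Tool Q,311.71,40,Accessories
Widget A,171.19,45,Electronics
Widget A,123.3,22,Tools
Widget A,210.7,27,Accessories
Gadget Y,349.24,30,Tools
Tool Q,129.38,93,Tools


Computing maximum price:
Values: [311.71, 171.19, 123.3, 210.7, 349.24, 129.38]
Max = 349.24

349.24


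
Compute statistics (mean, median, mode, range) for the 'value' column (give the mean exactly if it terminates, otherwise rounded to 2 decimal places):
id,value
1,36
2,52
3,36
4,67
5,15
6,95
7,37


Data: [36, 52, 36, 67, 15, 95, 37]
Count: 7
Sum: 338
Mean: 338/7 ≈ 48.29 (rounded to 2 decimal places)
Sorted: [15, 36, 36, 37, 52, 67, 95]
Median: 37.0
Mode: 36 (2 times)
Range: 95 - 15 = 80
Min: 15, Max: 95

mean≈48.29, median=37.0, mode=36, range=80


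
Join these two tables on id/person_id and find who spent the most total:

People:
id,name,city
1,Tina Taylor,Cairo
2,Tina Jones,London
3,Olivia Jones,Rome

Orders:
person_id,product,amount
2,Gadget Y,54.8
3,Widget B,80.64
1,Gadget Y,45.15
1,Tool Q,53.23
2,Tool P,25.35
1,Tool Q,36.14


Join on: people.id = orders.person_id

Joined rows:
  Tina Jones (London) bought Gadget Y for $54.8
  Olivia Jones (Rome) bought Widget B for $80.64
  Tina Taylor (Cairo) bought Gadget Y for $45.15
  Tina Taylor (Cairo) bought Tool Q for $53.23
  Tina Jones (London) bought Tool P for $25.35
  Tina Taylor (Cairo) bought Tool Q for $36.14

Total per person:
  Tina Taylor: $134.52
  Olivia Jones: $80.64
  Tina Jones: $80.15

Top spender: Tina Taylor ($134.52)

Tina Taylor ($134.52)


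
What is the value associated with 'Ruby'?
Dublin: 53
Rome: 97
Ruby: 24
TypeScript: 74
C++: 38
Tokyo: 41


Looking up key 'Ruby'
Value: 24

24


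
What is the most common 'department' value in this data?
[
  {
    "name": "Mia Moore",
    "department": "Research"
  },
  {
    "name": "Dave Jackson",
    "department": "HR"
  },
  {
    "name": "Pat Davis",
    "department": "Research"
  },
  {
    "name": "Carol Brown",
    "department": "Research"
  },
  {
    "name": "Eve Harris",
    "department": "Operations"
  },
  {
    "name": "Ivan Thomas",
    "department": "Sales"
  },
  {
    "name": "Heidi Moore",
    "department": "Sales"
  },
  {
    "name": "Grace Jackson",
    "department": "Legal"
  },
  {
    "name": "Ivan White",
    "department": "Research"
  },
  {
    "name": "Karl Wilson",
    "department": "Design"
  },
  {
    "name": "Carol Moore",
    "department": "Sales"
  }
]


Counting 'department' values across 11 records:

  Research: 4 ####
  Sales: 3 ###
  HR: 1 #
  Operations: 1 #
  Legal: 1 #
  Design: 1 #

Most common: Research (4 times)

Research (4 times)


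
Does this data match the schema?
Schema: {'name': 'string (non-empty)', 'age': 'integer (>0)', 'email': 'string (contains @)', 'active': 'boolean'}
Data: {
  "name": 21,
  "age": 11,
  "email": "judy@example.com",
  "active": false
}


Validating each field against schema:
  name: FAIL (21 is not a string)
  age: OK (positive integer)
  email: OK (string with @)
  active: OK (boolean)

Result: INVALID (1 error: name)

INVALID (1 error: name)


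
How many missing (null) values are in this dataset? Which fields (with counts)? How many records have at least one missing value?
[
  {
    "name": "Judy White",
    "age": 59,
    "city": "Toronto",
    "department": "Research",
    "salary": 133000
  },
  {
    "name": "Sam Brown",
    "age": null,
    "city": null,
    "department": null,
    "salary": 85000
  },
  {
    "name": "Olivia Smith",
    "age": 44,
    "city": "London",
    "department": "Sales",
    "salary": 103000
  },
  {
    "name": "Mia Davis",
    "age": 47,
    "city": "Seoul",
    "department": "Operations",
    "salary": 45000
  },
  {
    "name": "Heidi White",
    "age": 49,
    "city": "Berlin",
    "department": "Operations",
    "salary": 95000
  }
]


Checking for missing (null) values in 5 records:

  Judy White: complete
  Sam Brown: age, city, department
  Olivia Smith: complete
  Mia Davis: complete
  Heidi White: complete

Per field:
  name: 0 missing
  age: 1 missing
  city: 1 missing
  department: 1 missing
  salary: 0 missing

Total missing values: 3
Records with any missing: 1

3 missing values (age: 1, city: 1, department: 1); 1 incomplete records


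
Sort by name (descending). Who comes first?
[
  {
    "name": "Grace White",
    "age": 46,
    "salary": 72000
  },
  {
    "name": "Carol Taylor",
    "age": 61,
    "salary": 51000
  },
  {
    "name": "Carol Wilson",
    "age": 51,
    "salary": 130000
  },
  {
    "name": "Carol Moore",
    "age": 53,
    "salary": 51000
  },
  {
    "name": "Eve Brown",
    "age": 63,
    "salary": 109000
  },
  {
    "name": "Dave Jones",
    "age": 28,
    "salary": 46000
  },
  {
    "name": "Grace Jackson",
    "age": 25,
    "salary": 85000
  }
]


Sort by: name (descending)

Sorted order:
  1. Grace White (name = Grace White)
  2. Grace Jackson (name = Grace Jackson)
  3. Eve Brown (name = Eve Brown)
  4. Dave Jones (name = Dave Jones)
  5. Carol Wilson (name = Carol Wilson)
  6. Carol Taylor (name = Carol Taylor)
  7. Carol Moore (name = Carol Moore)

First: Grace White

Grace White


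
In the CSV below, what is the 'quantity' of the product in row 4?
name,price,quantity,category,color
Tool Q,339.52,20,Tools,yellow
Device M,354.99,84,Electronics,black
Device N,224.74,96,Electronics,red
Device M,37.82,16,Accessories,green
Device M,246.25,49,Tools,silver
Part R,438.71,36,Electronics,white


Query: Row 4 ('Device M'), column 'quantity'
Value: 16

16


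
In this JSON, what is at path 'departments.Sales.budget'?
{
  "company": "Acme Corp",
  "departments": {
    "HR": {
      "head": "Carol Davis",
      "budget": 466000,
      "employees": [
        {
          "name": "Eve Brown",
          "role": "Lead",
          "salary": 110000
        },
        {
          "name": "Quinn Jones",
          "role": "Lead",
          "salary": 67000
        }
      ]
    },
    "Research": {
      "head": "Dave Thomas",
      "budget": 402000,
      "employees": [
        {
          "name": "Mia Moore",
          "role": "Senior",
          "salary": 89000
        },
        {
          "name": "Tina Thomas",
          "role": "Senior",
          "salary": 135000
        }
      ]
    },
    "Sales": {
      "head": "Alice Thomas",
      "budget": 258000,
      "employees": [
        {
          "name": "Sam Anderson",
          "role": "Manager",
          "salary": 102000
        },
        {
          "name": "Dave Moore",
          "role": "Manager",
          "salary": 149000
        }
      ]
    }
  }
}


Path: departments.Sales.budget

Navigate:
  -> departments
  -> Sales
  -> budget = 258000

258000


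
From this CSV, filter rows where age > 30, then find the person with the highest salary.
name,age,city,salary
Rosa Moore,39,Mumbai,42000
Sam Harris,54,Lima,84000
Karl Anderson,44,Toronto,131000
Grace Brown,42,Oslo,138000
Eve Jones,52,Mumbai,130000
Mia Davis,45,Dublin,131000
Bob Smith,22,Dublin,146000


Filter: age > 30
Sort by: salary (descending)

Filtered records (6):
  Grace Brown, age 42, salary $138000
  Karl Anderson, age 44, salary $131000
  Mia Davis, age 45, salary $131000
  Eve Jones, age 52, salary $130000
  Sam Harris, age 54, salary $84000
  Rosa Moore, age 39, salary $42000

Highest salary: Grace Brown ($138000)

Grace Brown


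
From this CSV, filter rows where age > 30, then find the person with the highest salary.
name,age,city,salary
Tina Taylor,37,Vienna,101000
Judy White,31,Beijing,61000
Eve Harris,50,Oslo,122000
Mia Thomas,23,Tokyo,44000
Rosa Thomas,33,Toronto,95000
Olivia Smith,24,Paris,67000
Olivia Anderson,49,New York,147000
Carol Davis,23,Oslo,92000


Filter: age > 30
Sort by: salary (descending)

Filtered records (5):
  Olivia Anderson, age 49, salary $147000
  Eve Harris, age 50, salary $122000
  Tina Taylor, age 37, salary $101000
  Rosa Thomas, age 33, salary $95000
  Judy White, age 31, salary $61000

Highest salary: Olivia Anderson ($147000)

Olivia Anderson


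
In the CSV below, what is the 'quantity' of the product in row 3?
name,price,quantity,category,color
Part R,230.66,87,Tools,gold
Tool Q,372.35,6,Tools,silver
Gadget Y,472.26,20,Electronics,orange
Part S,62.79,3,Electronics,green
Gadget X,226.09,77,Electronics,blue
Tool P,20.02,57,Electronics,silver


Query: Row 3 ('Gadget Y'), column 'quantity'
Value: 20

20


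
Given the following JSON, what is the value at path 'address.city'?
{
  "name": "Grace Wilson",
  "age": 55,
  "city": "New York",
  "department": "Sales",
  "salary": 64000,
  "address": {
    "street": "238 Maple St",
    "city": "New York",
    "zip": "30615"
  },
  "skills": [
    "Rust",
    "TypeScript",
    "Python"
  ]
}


Query: address.city
Path: address -> city
Value: New York

New York


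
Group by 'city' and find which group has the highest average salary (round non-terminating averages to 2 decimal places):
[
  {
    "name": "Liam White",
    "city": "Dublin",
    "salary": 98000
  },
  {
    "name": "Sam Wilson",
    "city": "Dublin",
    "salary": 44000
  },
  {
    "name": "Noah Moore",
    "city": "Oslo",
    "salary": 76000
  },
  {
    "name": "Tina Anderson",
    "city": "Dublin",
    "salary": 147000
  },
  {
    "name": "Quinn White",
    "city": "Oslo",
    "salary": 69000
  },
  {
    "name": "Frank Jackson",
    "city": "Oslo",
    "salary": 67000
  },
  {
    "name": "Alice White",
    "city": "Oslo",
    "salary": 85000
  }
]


Group by: city

Groups:
  Dublin: 3 people, avg salary = 289000/3 ≈ $96333.33
  Oslo: 4 people, avg salary = 297000/4 = $74250

Highest average salary: Dublin (≈$96333.33)

Dublin (≈$96333.33)


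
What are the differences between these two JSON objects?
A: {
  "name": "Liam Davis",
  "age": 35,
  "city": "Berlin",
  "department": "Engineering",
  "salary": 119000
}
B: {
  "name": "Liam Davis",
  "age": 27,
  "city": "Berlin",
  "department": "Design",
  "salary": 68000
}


Comparing each field (in key order):
  name: same
  age: DIFFERENT
  city: same
  department: DIFFERENT
  salary: DIFFERENT
Differences:
  age: 35 -> 27
  department: Engineering -> Design
  salary: 119000 -> 68000

3 field(s) changed

3 changes: age, department, salary


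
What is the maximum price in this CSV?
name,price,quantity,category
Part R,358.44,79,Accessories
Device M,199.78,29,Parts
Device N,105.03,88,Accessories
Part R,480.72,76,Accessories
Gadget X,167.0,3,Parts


Computing maximum price:
Values: [358.44, 199.78, 105.03, 480.72, 167.0]
Max = 480.72

480.72


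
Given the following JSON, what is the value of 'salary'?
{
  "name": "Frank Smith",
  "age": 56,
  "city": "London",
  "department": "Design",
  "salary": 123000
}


Looking up field 'salary'
Value: 123000

123000


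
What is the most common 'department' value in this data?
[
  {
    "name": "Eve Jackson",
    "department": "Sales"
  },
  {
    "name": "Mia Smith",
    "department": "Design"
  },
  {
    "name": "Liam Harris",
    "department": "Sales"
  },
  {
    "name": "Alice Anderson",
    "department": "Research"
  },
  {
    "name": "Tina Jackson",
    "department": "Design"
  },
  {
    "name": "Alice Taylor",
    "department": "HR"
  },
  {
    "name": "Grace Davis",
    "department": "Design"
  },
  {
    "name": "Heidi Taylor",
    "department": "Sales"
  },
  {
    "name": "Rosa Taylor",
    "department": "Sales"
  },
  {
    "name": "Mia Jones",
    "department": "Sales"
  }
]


Counting 'department' values across 10 records:

  Sales: 5 #####
  Design: 3 ###
  Research: 1 #
  HR: 1 #

Most common: Sales (5 times)

Sales (5 times)


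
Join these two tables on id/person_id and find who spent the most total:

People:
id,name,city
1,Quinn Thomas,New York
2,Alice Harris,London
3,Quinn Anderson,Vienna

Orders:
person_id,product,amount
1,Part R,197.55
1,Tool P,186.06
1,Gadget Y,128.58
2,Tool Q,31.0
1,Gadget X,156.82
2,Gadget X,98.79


Join on: people.id = orders.person_id

Joined rows:
  Quinn Thomas (New York) bought Part R for $197.55
  Quinn Thomas (New York) bought Tool P for $186.06
  Quinn Thomas (New York) bought Gadget Y for $128.58
  Alice Harris (London) bought Tool Q for $31.0
  Quinn Thomas (New York) bought Gadget X for $156.82
  Alice Harris (London) bought Gadget X for $98.79

Total per person:
  Quinn Thomas: $669.01
  Alice Harris: $129.79

Top spender: Quinn Thomas ($669.01)

Quinn Thomas ($669.01)


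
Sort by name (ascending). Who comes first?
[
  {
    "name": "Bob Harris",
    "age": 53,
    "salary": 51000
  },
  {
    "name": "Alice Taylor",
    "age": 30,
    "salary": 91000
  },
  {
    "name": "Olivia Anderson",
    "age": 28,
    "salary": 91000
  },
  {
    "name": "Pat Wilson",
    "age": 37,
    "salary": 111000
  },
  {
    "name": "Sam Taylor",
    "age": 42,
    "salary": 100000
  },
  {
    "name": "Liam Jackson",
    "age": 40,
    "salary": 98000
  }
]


Sort by: name (ascending)

Sorted order:
  1. Alice Taylor (name = Alice Taylor)
  2. Bob Harris (name = Bob Harris)
  3. Liam Jackson (name = Liam Jackson)
  4. Olivia Anderson (name = Olivia Anderson)
  5. Pat Wilson (name = Pat Wilson)
  6. Sam Taylor (name = Sam Taylor)

First: Alice Taylor

Alice Taylor


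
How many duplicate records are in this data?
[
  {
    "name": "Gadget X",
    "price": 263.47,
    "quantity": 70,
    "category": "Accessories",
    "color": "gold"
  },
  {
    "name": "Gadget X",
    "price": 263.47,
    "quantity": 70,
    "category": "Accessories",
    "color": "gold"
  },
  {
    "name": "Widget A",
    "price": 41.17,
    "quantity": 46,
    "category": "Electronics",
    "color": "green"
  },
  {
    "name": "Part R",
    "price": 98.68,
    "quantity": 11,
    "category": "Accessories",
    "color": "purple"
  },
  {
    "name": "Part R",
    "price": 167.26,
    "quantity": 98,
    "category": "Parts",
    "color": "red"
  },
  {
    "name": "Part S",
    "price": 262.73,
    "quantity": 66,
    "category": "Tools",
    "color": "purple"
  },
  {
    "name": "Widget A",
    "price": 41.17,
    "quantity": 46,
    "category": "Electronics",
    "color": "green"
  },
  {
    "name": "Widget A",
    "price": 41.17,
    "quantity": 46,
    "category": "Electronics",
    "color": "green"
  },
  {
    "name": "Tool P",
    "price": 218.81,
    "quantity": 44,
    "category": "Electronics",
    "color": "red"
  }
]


Checking 9 records for duplicates:

  Row 1: Gadget X ($263.47, qty 70)
  Row 2: Gadget X ($263.47, qty 70) <-- DUPLICATE
  Row 3: Widget A ($41.17, qty 46)
  Row 4: Part R ($98.68, qty 11)
  Row 5: Part R ($167.26, qty 98)
  Row 6: Part S ($262.73, qty 66)
  Row 7: Widget A ($41.17, qty 46) <-- DUPLICATE
  Row 8: Widget A ($41.17, qty 46) <-- DUPLICATE
  Row 9: Tool P ($218.81, qty 44)

Duplicates found: 3
Unique records: 6

3 duplicates, 6 unique


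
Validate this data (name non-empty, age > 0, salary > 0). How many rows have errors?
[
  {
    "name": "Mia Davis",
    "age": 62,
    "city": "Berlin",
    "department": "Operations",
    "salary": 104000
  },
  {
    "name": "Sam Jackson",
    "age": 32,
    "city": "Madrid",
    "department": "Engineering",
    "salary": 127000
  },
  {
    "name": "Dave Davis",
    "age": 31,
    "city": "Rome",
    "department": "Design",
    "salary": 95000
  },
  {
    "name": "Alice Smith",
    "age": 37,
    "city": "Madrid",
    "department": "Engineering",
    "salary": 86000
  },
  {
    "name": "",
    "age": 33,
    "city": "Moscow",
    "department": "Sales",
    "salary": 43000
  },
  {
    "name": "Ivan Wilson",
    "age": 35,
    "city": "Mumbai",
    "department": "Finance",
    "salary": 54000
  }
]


Validating 6 records:
Rules: name non-empty, age > 0, salary > 0

  Row 1 (Mia Davis): OK
  Row 2 (Sam Jackson): OK
  Row 3 (Dave Davis): OK
  Row 4 (Alice Smith): OK
  Row 5 (???): empty name
  Row 6 (Ivan Wilson): OK

Total errors: 1

1 errors


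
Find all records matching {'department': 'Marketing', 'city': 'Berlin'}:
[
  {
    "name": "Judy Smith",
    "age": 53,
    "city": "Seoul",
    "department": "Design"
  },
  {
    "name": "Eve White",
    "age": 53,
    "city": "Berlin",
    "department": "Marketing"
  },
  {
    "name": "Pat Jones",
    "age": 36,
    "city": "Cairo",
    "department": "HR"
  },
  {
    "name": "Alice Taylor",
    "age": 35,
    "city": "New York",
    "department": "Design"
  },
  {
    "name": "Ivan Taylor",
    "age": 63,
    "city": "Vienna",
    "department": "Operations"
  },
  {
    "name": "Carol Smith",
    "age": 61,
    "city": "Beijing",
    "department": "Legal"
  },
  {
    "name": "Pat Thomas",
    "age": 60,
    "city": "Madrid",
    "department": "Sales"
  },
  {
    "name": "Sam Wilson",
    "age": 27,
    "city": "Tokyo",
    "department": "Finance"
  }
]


Search criteria: {'department': 'Marketing', 'city': 'Berlin'}

Checking 8 records:
  Judy Smith: {department: Design, city: Seoul}
  Eve White: {department: Marketing, city: Berlin} <-- MATCH
  Pat Jones: {department: HR, city: Cairo}
  Alice Taylor: {department: Design, city: New York}
  Ivan Taylor: {department: Operations, city: Vienna}
  Carol Smith: {department: Legal, city: Beijing}
  Pat Thomas: {department: Sales, city: Madrid}
  Sam Wilson: {department: Finance, city: Tokyo}

Matches: ["Eve White"]

["Eve White"]


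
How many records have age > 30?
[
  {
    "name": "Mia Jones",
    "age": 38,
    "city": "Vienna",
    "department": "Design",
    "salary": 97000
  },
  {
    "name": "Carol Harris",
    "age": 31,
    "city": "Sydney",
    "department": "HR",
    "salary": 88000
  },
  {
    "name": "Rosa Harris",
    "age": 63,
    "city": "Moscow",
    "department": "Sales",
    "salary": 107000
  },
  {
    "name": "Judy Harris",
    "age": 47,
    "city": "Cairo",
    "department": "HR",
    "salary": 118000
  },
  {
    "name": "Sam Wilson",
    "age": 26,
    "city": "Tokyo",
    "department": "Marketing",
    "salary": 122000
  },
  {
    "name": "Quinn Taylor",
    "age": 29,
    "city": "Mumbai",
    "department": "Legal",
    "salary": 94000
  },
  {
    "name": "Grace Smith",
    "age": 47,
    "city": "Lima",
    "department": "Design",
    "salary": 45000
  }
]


Data: 7 records
Condition: age > 30

Checking each record:
  Mia Jones: 38 MATCH
  Carol Harris: 31 MATCH
  Rosa Harris: 63 MATCH
  Judy Harris: 47 MATCH
  Sam Wilson: 26
  Quinn Taylor: 29
  Grace Smith: 47 MATCH

Count: 5

5


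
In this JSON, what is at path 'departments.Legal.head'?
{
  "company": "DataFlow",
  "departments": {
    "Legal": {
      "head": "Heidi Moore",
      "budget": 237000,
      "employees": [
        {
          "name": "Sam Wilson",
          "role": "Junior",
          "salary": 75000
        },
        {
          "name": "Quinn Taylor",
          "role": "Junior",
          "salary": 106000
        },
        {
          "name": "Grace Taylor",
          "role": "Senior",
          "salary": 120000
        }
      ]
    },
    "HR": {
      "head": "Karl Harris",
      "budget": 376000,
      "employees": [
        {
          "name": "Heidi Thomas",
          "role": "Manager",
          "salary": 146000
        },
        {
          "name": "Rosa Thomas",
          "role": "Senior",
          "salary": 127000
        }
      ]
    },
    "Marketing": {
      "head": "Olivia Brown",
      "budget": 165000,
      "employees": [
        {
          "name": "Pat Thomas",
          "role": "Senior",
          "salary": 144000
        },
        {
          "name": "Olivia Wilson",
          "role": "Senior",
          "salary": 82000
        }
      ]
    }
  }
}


Path: departments.Legal.head

Navigate:
  -> departments
  -> Legal
  -> head = 'Heidi Moore'

Heidi Moore


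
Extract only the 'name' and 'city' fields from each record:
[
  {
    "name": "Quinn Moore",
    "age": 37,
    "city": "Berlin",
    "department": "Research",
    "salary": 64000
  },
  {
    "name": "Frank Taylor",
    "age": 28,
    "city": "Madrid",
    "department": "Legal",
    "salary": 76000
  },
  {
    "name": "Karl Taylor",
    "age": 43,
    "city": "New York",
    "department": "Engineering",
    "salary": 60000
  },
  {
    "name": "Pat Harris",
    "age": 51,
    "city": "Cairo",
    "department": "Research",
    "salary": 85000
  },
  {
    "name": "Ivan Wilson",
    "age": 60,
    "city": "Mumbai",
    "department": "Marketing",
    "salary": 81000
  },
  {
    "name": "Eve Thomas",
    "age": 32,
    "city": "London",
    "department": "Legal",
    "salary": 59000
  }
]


Original: 6 records with fields: name, age, city, department, salary
Keep: ['name', 'city']
Drop: ['age', 'department', 'salary']
Result: 6 records, 2 fields each

[
  {
    "name": "Quinn Moore",
    "city": "Berlin"
  },
  {
    "name": "Frank Taylor",
    "city": "Madrid"
  },
  {
    "name": "Karl Taylor",
    "city": "New York"
  },
  {
    "name": "Pat Harris",
    "city": "Cairo"
  },
  {
    "name": "Ivan Wilson",
    "city": "Mumbai"
  },
  {
    "name": "Eve Thomas",
    "city": "London"
  }
]


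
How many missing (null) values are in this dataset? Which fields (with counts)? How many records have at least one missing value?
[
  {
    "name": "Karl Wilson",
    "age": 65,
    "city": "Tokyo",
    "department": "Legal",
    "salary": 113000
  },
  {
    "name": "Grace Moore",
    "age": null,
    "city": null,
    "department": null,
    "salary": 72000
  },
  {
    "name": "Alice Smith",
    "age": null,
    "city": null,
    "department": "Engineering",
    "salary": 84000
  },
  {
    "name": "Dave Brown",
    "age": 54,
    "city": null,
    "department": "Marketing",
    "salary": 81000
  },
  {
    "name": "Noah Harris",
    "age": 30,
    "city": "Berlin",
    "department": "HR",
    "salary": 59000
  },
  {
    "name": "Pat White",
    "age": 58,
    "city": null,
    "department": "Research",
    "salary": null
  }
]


Checking for missing (null) values in 6 records:

  Karl Wilson: complete
  Grace Moore: age, city, department
  Alice Smith: age, city
  Dave Brown: city
  Noah Harris: complete
  Pat White: city, salary

Per field:
  name: 0 missing
  age: 2 missing
  city: 4 missing
  department: 1 missing
  salary: 1 missing

Total missing values: 8
Records with any missing: 4

8 missing values (age: 2, city: 4, department: 1, salary: 1); 4 incomplete records


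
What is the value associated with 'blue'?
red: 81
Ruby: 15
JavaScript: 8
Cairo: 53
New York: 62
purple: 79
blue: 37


Looking up key 'blue'
Value: 37

37


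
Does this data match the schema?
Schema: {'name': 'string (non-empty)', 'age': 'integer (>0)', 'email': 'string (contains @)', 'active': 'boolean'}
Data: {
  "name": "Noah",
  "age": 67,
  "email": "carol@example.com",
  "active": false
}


Validating each field against schema:
  name: OK (non-empty string)
  age: OK (positive integer)
  email: OK (string with @)
  active: OK (boolean)

Result: VALID

VALID


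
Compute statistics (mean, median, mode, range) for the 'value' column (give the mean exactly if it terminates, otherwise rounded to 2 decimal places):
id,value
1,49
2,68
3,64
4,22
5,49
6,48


Data: [49, 68, 64, 22, 49, 48]
Count: 6
Sum: 300
Mean: 300/6 = 50
Sorted: [22, 48, 49, 49, 64, 68]
Median: 49.0
Mode: 49 (2 times)
Range: 68 - 22 = 46
Min: 22, Max: 68

mean=50, median=49.0, mode=49, range=46


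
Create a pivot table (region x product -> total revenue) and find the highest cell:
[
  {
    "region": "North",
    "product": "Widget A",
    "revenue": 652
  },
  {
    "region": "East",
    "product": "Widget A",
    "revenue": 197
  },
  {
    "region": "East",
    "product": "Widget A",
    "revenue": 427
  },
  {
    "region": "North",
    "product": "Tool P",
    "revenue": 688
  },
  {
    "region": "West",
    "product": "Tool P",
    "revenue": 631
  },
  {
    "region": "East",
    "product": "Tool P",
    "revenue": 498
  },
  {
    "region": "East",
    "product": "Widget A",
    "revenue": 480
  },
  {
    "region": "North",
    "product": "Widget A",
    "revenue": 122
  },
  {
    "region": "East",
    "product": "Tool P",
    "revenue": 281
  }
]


Pivot: region (rows) x product (columns) -> total revenue

     Tool P        Widget A    
East           779          1104  
North          688           774  
West           631             0  

Highest: East / Widget A = $1104

East / Widget A = $1104


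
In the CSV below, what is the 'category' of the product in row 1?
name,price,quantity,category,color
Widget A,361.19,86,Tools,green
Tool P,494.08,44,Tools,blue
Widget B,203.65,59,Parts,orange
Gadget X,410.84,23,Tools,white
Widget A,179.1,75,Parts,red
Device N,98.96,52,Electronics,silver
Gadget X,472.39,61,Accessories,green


Query: Row 1 ('Widget A'), column 'category'
Value: Tools

Tools


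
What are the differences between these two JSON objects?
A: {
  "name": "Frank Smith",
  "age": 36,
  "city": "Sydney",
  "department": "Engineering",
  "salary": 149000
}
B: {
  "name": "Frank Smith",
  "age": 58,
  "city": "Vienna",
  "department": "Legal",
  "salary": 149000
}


Comparing each field (in key order):
  name: same
  age: DIFFERENT
  city: DIFFERENT
  department: DIFFERENT
  salary: same
Differences:
  age: 36 -> 58
  city: Sydney -> Vienna
  department: Engineering -> Legal

3 field(s) changed

3 changes: age, city, department


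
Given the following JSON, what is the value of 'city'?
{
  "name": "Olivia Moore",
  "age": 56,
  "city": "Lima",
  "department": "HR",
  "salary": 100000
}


Looking up field 'city'
Value: Lima

Lima


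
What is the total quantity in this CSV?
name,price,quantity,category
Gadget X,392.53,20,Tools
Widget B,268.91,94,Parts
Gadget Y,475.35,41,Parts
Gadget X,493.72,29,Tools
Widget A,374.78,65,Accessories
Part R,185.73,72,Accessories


Computing total quantity:
Values: [20, 94, 41, 29, 65, 72]
Sum = 321

321


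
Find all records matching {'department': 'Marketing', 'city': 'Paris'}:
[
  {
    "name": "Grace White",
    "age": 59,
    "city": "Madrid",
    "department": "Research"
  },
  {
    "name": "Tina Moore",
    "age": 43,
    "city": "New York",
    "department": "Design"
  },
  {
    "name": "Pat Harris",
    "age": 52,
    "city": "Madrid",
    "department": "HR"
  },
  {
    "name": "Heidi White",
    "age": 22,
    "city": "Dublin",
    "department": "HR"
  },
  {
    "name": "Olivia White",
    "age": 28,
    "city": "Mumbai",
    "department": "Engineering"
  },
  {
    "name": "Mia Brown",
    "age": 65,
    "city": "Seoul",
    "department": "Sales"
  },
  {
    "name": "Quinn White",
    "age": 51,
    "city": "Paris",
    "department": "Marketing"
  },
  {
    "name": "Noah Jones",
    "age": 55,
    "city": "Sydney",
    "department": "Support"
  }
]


Search criteria: {'department': 'Marketing', 'city': 'Paris'}

Checking 8 records:
  Grace White: {department: Research, city: Madrid}
  Tina Moore: {department: Design, city: New York}
  Pat Harris: {department: HR, city: Madrid}
  Heidi White: {department: HR, city: Dublin}
  Olivia White: {department: Engineering, city: Mumbai}
  Mia Brown: {department: Sales, city: Seoul}
  Quinn White: {department: Marketing, city: Paris} <-- MATCH
  Noah Jones: {department: Support, city: Sydney}

Matches: ["Quinn White"]

["Quinn White"]


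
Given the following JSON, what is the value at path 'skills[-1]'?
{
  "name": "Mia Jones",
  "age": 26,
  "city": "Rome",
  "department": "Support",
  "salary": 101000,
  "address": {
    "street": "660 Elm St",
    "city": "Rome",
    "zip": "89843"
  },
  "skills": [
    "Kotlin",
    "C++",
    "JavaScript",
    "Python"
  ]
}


Query: skills[-1]
Path: skills -> last element
Value: Python

Python


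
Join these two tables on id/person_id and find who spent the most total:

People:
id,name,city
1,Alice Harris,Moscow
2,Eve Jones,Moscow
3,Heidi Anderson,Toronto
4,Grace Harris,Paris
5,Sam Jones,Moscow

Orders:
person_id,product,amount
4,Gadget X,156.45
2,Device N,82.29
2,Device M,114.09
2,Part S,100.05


Join on: people.id = orders.person_id

Joined rows:
  Grace Harris (Paris) bought Gadget X for $156.45
  Eve Jones (Moscow) bought Device N for $82.29
  Eve Jones (Moscow) bought Device M for $114.09
  Eve Jones (Moscow) bought Part S for $100.05

Total per person:
  Eve Jones: $296.43
  Grace Harris: $156.45

Top spender: Eve Jones ($296.43)

Eve Jones ($296.43)


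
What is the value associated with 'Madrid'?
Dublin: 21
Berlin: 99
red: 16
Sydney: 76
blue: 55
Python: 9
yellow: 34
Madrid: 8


Looking up key 'Madrid'
Value: 8

8


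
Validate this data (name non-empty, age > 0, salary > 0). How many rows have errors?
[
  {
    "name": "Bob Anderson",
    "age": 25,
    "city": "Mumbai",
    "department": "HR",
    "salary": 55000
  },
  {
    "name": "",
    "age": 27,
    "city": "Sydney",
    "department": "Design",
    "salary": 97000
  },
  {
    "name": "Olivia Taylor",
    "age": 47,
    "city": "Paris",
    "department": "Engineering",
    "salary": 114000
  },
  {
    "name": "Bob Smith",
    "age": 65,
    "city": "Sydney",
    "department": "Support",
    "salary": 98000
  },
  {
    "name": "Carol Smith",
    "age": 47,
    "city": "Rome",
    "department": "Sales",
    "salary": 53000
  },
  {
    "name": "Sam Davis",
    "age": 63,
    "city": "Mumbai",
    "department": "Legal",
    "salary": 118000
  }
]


Validating 6 records:
Rules: name non-empty, age > 0, salary > 0

  Row 1 (Bob Anderson): OK
  Row 2 (???): empty name
  Row 3 (Olivia Taylor): OK
  Row 4 (Bob Smith): OK
  Row 5 (Carol Smith): OK
  Row 6 (Sam Davis): OK

Total errors: 1

1 errors


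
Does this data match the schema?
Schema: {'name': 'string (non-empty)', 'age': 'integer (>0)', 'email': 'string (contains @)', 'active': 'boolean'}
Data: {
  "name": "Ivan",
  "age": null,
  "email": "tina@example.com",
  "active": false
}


Validating each field against schema:
  name: OK (non-empty string)
  age: FAIL (null is not an integer)
  email: OK (string with @)
  active: OK (boolean)

Result: INVALID (1 error: age)

INVALID (1 error: age)


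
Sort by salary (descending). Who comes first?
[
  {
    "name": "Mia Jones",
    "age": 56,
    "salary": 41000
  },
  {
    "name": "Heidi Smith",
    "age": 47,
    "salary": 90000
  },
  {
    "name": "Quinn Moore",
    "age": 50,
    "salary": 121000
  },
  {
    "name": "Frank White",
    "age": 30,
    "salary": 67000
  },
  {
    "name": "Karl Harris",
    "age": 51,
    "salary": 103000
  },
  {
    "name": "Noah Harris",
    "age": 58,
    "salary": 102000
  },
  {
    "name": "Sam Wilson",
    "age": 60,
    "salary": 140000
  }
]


Sort by: salary (descending)

Sorted order:
  1. Sam Wilson (salary = 140000)
  2. Quinn Moore (salary = 121000)
  3. Karl Harris (salary = 103000)
  4. Noah Harris (salary = 102000)
  5. Heidi Smith (salary = 90000)
  6. Frank White (salary = 67000)
  7. Mia Jones (salary = 41000)

First: Sam Wilson

Sam Wilson


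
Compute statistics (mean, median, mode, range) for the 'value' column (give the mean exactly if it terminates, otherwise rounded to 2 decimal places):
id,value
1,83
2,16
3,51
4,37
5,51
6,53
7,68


Data: [83, 16, 51, 37, 51, 53, 68]
Count: 7
Sum: 359
Mean: 359/7 ≈ 51.29 (rounded to 2 decimal places)
Sorted: [16, 37, 51, 51, 53, 68, 83]
Median: 51.0
Mode: 51 (2 times)
Range: 83 - 16 = 67
Min: 16, Max: 83

mean≈51.29, median=51.0, mode=51, range=67


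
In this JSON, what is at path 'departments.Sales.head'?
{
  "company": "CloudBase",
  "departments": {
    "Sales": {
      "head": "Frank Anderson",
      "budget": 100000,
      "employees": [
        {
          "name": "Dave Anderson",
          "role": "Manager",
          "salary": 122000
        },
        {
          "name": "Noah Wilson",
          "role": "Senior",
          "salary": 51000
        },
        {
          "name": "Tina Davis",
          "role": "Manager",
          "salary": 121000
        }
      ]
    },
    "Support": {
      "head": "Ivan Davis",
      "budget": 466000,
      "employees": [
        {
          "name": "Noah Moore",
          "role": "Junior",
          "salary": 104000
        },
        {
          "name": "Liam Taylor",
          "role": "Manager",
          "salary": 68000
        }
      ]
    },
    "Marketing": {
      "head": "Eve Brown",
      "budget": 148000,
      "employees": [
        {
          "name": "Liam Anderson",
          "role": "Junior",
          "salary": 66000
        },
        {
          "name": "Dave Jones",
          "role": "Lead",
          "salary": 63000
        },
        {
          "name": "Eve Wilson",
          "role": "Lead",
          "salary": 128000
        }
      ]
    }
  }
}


Path: departments.Sales.head

Navigate:
  -> departments
  -> Sales
  -> head = 'Frank Anderson'

Frank Anderson


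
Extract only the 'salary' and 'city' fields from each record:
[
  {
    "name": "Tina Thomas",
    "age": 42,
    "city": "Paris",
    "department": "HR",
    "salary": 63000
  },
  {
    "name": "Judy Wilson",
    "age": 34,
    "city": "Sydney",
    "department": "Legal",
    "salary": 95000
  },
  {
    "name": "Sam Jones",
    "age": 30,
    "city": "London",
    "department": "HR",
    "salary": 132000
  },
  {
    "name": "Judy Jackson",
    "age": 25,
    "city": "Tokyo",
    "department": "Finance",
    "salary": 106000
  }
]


Original: 4 records with fields: name, age, city, department, salary
Keep: ['salary', 'city']
Drop: ['name', 'age', 'department']
Result: 4 records, 2 fields each

[
  {
    "salary": 63000,
    "city": "Paris"
  },
  {
    "salary": 95000,
    "city": "Sydney"
  },
  {
    "salary": 132000,
    "city": "London"
  },
  {
    "salary": 106000,
    "city": "Tokyo"
  }
]


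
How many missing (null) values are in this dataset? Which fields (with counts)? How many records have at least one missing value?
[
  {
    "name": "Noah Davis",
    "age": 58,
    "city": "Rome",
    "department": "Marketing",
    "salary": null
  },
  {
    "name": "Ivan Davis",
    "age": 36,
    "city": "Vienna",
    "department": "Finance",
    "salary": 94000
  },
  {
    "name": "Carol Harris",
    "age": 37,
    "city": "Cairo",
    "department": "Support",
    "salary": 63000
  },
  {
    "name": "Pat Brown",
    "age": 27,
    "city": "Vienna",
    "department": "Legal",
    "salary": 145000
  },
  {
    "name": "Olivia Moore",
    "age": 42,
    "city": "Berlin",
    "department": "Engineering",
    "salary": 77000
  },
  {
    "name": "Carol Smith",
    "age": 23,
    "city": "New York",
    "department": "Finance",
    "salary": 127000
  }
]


Checking for missing (null) values in 6 records:

  Noah Davis: salary
  Ivan Davis: complete
  Carol Harris: complete
  Pat Brown: complete
  Olivia Moore: complete
  Carol Smith: complete

Per field:
  name: 0 missing
  age: 0 missing
  city: 0 missing
  department: 0 missing
  salary: 1 missing

Total missing values: 1
Records with any missing: 1

1 missing values (salary: 1); 1 incomplete records


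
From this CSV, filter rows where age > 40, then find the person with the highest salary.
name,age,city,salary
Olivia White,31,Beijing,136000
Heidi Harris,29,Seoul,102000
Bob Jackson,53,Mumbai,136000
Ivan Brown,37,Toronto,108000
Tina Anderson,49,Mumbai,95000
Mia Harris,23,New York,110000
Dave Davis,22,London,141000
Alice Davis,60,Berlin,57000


Filter: age > 40
Sort by: salary (descending)

Filtered records (3):
  Bob Jackson, age 53, salary $136000
  Tina Anderson, age 49, salary $95000
  Alice Davis, age 60, salary $57000

Highest salary: Bob Jackson ($136000)

Bob Jackson


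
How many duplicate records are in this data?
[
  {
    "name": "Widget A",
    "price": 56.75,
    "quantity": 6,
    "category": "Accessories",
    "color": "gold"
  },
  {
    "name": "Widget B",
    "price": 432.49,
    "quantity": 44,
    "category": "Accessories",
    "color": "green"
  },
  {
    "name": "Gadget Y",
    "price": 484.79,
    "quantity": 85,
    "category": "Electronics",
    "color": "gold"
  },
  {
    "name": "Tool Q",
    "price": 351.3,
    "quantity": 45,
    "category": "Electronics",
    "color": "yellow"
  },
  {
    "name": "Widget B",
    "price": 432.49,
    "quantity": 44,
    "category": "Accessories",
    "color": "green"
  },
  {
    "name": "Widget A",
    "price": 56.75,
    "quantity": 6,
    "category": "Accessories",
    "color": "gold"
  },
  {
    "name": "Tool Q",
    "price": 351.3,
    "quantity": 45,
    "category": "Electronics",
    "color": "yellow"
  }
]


Checking 7 records for duplicates:

  Row 1: Widget A ($56.75, qty 6)
  Row 2: Widget B ($432.49, qty 44)
  Row 3: Gadget Y ($484.79, qty 85)
  Row 4: Tool Q ($351.3, qty 45)
  Row 5: Widget B ($432.49, qty 44) <-- DUPLICATE
  Row 6: Widget A ($56.75, qty 6) <-- DUPLICATE
  Row 7: Tool Q ($351.3, qty 45) <-- DUPLICATE

Duplicates found: 3
Unique records: 4

3 duplicates, 4 unique


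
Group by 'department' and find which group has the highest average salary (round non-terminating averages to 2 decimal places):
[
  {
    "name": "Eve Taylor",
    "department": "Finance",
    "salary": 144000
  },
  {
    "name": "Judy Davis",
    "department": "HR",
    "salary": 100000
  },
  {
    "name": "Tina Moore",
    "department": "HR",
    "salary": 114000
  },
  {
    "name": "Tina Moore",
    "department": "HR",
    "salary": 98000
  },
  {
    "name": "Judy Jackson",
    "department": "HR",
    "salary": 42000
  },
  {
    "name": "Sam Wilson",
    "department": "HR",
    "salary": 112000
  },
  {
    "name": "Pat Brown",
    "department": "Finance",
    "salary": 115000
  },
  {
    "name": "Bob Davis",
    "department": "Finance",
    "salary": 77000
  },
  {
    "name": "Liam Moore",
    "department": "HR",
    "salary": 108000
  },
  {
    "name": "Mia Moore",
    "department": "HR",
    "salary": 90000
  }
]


Group by: department

Groups:
  Finance: 3 people, avg salary = 336000/3 = $112000
  HR: 7 people, avg salary = 664000/7 ≈ $94857.14

Highest average salary: Finance ($112000)

Finance ($112000)


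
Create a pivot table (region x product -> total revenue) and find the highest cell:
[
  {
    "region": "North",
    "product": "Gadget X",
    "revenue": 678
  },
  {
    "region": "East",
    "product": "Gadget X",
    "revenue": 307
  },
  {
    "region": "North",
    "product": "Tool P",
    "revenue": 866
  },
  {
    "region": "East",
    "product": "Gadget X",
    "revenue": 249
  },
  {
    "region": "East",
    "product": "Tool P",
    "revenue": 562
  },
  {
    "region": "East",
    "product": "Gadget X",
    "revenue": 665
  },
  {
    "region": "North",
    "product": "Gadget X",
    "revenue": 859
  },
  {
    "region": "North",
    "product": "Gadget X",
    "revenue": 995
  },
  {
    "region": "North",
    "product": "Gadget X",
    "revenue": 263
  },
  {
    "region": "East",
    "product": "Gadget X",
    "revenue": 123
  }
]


Pivot: region (rows) x product (columns) -> total revenue

     Gadget X      Tool P      
East          1344           562  
North         2795           866  

Highest: North / Gadget X = $2795

North / Gadget X = $2795


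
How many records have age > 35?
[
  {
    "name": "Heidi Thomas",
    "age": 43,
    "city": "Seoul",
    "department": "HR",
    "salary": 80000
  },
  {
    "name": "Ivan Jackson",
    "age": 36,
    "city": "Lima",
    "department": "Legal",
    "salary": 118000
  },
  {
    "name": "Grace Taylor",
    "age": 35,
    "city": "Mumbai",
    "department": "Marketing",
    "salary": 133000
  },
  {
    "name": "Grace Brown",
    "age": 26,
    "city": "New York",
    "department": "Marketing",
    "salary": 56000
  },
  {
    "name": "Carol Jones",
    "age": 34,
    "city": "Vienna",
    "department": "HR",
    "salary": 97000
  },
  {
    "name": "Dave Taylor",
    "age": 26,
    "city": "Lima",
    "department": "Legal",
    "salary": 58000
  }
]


Data: 6 records
Condition: age > 35

Checking each record:
  Heidi Thomas: 43 MATCH
  Ivan Jackson: 36 MATCH
  Grace Taylor: 35
  Grace Brown: 26
  Carol Jones: 34
  Dave Taylor: 26

Count: 2

2


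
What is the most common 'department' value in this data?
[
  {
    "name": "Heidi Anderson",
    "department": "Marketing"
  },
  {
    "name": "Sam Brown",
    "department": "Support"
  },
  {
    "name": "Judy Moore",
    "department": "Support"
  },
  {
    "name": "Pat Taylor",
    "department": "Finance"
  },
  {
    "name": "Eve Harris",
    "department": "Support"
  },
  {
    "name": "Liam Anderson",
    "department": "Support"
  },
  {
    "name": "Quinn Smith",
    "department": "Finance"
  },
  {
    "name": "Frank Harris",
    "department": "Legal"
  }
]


Counting 'department' values across 8 records:

  Support: 4 ####
  Finance: 2 ##
  Marketing: 1 #
  Legal: 1 #

Most common: Support (4 times)

Support (4 times)
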